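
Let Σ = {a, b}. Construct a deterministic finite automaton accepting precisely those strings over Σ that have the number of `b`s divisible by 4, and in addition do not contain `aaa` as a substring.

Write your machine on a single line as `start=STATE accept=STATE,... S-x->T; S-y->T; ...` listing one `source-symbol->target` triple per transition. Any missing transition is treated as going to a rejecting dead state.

Build one automaton per condition and run them in lockstep. One (4 states) tracks the count of `b`s modulo 4; the other (4 states) tracks partial matches of the forbidden pattern `aaa`. Each combined state is a pair, one component from each; accept when both components accept. After merging equivalent states the machine shrinks.
A 13-state machine:
          a    b  
>* s0     s1   s2 
 * s1     s3   s2 
   s2     s4   s5 
 * s3     s6   s2 
   s4     s7   s5 
   s5     s8   s9 
   s6     s6   s6 
   s7     s6   s5 
   s8    s10   s9 
   s9    s11   s0 
   s10    s6   s9 
   s11   s12   s0 
   s12    s6   s0 
(> = start, * = accepting)

start=s0; accept=s0,s1,s3; s0-a->s1; s0-b->s2; s1-a->s3; s1-b->s2; s2-a->s4; s2-b->s5; s3-a->s6; s3-b->s2; s4-a->s7; s4-b->s5; s5-a->s8; s5-b->s9; s6-a->s6; s6-b->s6; s7-a->s6; s7-b->s5; s8-a->s10; s8-b->s9; s9-a->s11; s9-b->s0; s10-a->s6; s10-b->s9; s11-a->s12; s11-b->s0; s12-a->s6; s12-b->s0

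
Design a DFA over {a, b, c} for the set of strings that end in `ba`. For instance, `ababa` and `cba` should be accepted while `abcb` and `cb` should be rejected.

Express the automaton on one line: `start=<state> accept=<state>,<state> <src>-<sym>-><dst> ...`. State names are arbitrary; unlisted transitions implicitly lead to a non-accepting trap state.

Remember how much of `ba` the current input suffix matches. State q0 means no match yet; q1 means the last symbol is `b`; q2 means the last 2 symbols are `ba`. Only q2 accepts. On a mismatch, fall back to the longest proper suffix that is still a prefix of `ba`.
With 3 states:
        a   b   c  
>  q0   q0  q1  q0 
   q1   q2  q1  q0 
 * q2   q0  q1  q0 
(> = start, * = accepting)

start=q0 accept=q2 q0-a->q0 q0-b->q1 q0-c->q0 q1-a->q2 q1-b->q1 q1-c->q0 q2-a->q0 q2-b->q1 q2-c->q0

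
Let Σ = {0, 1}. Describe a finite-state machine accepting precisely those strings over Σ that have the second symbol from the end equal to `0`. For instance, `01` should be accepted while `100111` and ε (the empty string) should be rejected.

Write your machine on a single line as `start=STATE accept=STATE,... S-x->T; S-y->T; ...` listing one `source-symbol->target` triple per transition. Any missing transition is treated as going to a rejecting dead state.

Because acceptance depends on a position counted from the end, the machine has to buffer the most recent 2 symbols. Make each state the string of the last up-to-2 symbols read; on input `x` shift the window left and append `x`. Accept when the buffered window has length 2 and begins with `0`.
A 7-state machine:
        0   1  
>  q0   q1  q2 
   q1   q3  q4 
   q2   q5  q6 
 * q3   q3  q4 
 * q4   q5  q6 
   q5   q3  q4 
   q6   q5  q6 
(> = start, * = accepting)

start=q0; accept=q3,q4; q0-0->q1; q0-1->q2; q1-0->q3; q1-1->q4; q2-0->q5; q2-1->q6; q3-0->q3; q3-1->q4; q4-0->q5; q4-1->q6; q5-0->q3; q5-1->q4; q6-0->q5; q6-1->q6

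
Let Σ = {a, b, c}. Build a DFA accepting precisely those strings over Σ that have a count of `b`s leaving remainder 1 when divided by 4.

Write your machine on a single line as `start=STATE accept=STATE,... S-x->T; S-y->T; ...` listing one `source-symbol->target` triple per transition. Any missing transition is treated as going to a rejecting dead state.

start=q0; accept=q1; q0-a->q0; q0-b->q1; q0-c->q0; q1-a->q1; q1-b->q2; q1-c->q1; q2-a->q2; q2-b->q3; q2-c->q2; q3-a->q3; q3-b->q0; q3-c->q3

Keep the running count of `b`s modulo 4: each `b` advances along the cycle q0 → q1 → q2 → q3 → q0 while other symbols loop. Accept at q1.
        a   b   c  
>  q0   q0  q1  q0 
 * q1   q1  q2  q1 
   q2   q2  q3  q2 
   q3   q3  q0  q3 
(> = start, * = accepting)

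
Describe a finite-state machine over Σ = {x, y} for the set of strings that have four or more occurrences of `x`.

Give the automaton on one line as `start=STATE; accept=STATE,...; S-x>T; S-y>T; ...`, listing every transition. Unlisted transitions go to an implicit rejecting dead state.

Count `x`s, saturating at 5: states q0 through q4 mean 0 through 4 `x`s seen; q5 means more than 4. Each `x` increments (capped at q5); other symbols loop. Accept from {q4, q5}.
A 6-state machine:
        x   y  
>  q0   q1  q0 
   q1   q2  q1 
   q2   q3  q2 
   q3   q4  q3 
 * q4   q5  q4 
 * q5   q5  q5 
(> = start, * = accepting)

start=q0; accept=q4,q5; q0-x>q1; q0-y>q0; q1-x>q2; q1-y>q1; q2-x>q3; q2-y>q2; q3-x>q4; q3-y>q3; q4-x>q5; q4-y>q4; q5-x>q5; q5-y>q5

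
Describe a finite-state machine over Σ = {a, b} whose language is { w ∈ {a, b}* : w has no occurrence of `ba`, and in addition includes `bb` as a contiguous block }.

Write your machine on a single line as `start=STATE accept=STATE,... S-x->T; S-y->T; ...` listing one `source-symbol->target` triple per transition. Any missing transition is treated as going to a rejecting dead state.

start=q0; accept=q3; q0-a->q0; q0-b->q1; q1-a->q2; q1-b->q3; q2-a->q2; q2-b->q2; q3-a->q2; q3-b->q3

Run two small machines in parallel and take their product. The first has 3 states tracking partial matches of the forbidden pattern `ba`; the second has 3 states tracking whether and how much of `bb` has been seen. A product state is a pair (one from each), accepting exactly when both do. Minimizing collapses redundant product states.
        a   b  
>  q0   q0  q1 
   q1   q2  q3 
   q2   q2  q2 
 * q3   q2  q3 
(> = start, * = accepting)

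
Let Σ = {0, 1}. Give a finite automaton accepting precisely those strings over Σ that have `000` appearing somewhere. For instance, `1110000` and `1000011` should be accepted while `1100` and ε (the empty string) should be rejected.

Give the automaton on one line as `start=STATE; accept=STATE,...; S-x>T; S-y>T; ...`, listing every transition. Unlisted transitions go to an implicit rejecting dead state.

start=q0; accept=q3; q0-0>q1; q0-1>q0; q1-0>q2; q1-1>q0; q2-0>q3; q2-1>q0; q3-0>q3; q3-1>q3

Track how much of `000` has been matched so far: state q0 is no progress, q3 is the absorbing accept state reached once `000` has occurred. Intermediate states record partial matches; on a mismatch, fall back to the longest reusable overlap.
4 states suffice.
        0   1  
>  q0   q1  q0 
   q1   q2  q0 
   q2   q3  q0 
 * q3   q3  q3 
(> = start, * = accepting)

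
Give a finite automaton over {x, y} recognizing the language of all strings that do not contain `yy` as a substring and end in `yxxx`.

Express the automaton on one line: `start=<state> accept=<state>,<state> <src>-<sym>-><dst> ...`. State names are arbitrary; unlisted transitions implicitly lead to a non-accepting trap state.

Run two small machines in parallel and take their product. One (3 states) tracks partial matches of the forbidden pattern `yy`; the other (5 states) tracks how much of the suffix `yxxx` has currently been matched. Each combined state is a pair, one component from each; accept when both components accept.
A 10-state machine:
        x   y  
>  S0   S0  S1 
   S1   S2  S3 
   S2   S4  S1 
   S3   S5  S3 
   S4   S6  S1 
   S5   S7  S3 
 * S6   S0  S1 
   S7   S8  S3 
   S8   S9  S3 
   S9   S9  S3 
(> = start, * = accepting)

start=S0 accept=S6 S0-x->S0 S0-y->S1 S1-x->S2 S1-y->S3 S2-x->S4 S2-y->S1 S3-x->S5 S3-y->S3 S4-x->S6 S4-y->S1 S5-x->S7 S5-y->S3 S6-x->S0 S6-y->S1 S7-x->S8 S7-y->S3 S8-x->S9 S8-y->S3 S9-x->S9 S9-y->S3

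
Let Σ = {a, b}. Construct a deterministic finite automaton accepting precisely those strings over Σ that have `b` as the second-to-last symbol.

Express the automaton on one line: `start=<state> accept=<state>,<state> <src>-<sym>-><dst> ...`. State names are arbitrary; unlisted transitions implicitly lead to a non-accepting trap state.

A DFA must remember the last 2 symbols (since which symbol is second-to-last isn't known until the input ends). Use one state per possible window of the last ≤2 symbols; accept from those whose window starts with `b`.
A 7-state machine:
        a   b  
>  s0   s1  s2 
   s1   s3  s4 
   s2   s5  s6 
   s3   s3  s4 
   s4   s5  s6 
 * s5   s3  s4 
 * s6   s5  s6 
(> = start, * = accepting)

start=s0 accept=s5,s6 s0-a->s1 s0-b->s2 s1-a->s3 s1-b->s4 s2-a->s5 s2-b->s6 s3-a->s3 s3-b->s4 s4-a->s5 s4-b->s6 s5-a->s3 s5-b->s4 s6-a->s5 s6-b->s6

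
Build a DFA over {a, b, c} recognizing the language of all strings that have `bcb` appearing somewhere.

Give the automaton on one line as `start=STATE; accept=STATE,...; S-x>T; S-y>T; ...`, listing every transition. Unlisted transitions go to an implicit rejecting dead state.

States S0..S2 record the length of the longest prefix of `bcb` that matches the current input suffix. Reaching S3 means `bcb` has been seen, and we stay there forever. Accept from S3.
With 4 states:
        a   b   c  
>  S0   S0  S1  S0 
   S1   S0  S1  S2 
   S2   S0  S3  S0 
 * S3   S3  S3  S3 
(> = start, * = accepting)

start=S0; accept=S3; S0-a>S0; S0-b>S1; S0-c>S0; S1-a>S0; S1-b>S1; S1-c>S2; S2-a>S0; S2-b>S3; S2-c>S0; S3-a>S3; S3-b>S3; S3-c>S3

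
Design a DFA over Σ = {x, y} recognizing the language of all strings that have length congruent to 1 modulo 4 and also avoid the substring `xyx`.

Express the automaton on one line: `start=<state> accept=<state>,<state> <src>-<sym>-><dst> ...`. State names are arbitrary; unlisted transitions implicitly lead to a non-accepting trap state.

start=A accept=B,C,M A-x->B A-y->C B-x->D B-y->E C-x->D C-y->F D-x->G D-y->H E-x->I E-y->J F-x->G F-y->J G-x->K G-y->L H-x->I H-y->A I-x->I I-y->I J-x->K J-y->A K-x->B K-y->M L-x->I L-y->C M-x->I M-y->F

Build one automaton per condition and run them in lockstep. The first has 4 states tracking the input length modulo 4; the second has 4 states tracking partial matches of the forbidden pattern `xyx`. A product state is a pair (one from each), accepting exactly when both do. After merging equivalent states the machine shrinks.
       x  y 
>  A   B  C 
 * B   D  E 
 * C   D  F 
   D   G  H 
   E   I  J 
   F   G  J 
   G   K  L 
   H   I  A 
   I   I  I 
   J   K  A 
   K   B  M 
   L   I  C 
 * M   I  F 
(> = start, * = accepting)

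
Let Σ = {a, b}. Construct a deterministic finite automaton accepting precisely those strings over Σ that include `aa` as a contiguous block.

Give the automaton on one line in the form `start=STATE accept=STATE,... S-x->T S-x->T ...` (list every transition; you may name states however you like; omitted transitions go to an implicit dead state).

Track how much of `aa` has been matched so far: state s0 is no progress, s2 is the absorbing accept state reached once `aa` has occurred. Intermediate states record partial matches; on a mismatch, fall back to the longest reusable overlap.
With 3 states:
        a   b  
>  s0   s1  s0 
   s1   s2  s0 
 * s2   s2  s2 
(> = start, * = accepting)

start=s0 accept=s2 s0-a->s1 s0-b->s0 s1-a->s2 s1-b->s0 s2-a->s2 s2-b->s2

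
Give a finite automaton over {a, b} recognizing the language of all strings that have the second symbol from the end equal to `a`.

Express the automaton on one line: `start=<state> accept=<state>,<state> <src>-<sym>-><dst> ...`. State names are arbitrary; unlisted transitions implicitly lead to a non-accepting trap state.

start=s0 accept=s3,s4 s0-a->s1 s0-b->s2 s1-a->s3 s1-b->s4 s2-a->s5 s2-b->s6 s3-a->s3 s3-b->s4 s4-a->s5 s4-b->s6 s5-a->s3 s5-b->s4 s6-a->s5 s6-b->s6

Because acceptance depends on a position counted from the end, the machine has to buffer the most recent 2 symbols. Make each state the string of the last up-to-2 symbols read; on input `x` shift the window left and append `x`. Accept when the buffered window has length 2 and begins with `a`.
A 7-state machine:
        a   b  
>  s0   s1  s2 
   s1   s3  s4 
   s2   s5  s6 
 * s3   s3  s4 
 * s4   s5  s6 
   s5   s3  s4 
   s6   s5  s6 
(> = start, * = accepting)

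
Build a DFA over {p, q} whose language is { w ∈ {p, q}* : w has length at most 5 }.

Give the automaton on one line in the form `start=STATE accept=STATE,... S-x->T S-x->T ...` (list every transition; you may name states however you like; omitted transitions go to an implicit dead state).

Count input length up to 6: every symbol moves from S0 toward S6, which means 'more than 5' and absorbs. Accept from {S0, S1, S2, S3, S4, S5}.
        p   q  
>* S0   S1  S1 
 * S1   S2  S2 
 * S2   S3  S3 
 * S3   S4  S4 
 * S4   S5  S5 
 * S5   S6  S6 
   S6   S6  S6 
(> = start, * = accepting)

start=S0 accept=S0,S1,S2,S3,S4,S5 S0-p->S1 S0-q->S1 S1-p->S2 S1-q->S2 S2-p->S3 S2-q->S3 S3-p->S4 S3-q->S4 S4-p->S5 S4-q->S5 S5-p->S6 S5-q->S6 S6-p->S6 S6-q->S6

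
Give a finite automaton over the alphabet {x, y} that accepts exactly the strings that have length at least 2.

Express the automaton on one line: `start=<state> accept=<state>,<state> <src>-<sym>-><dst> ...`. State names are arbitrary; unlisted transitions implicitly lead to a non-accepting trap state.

start=s0 accept=s2,s3 s0-x->s1 s0-y->s1 s1-x->s2 s1-y->s2 s2-x->s3 s2-y->s3 s3-x->s3 s3-y->s3

Count input length up to 3: every symbol moves from s0 toward s3, which means 'more than 2' and absorbs. Accept from {s2, s3}.
With 4 states:
        x   y  
>  s0   s1  s1 
   s1   s2  s2 
 * s2   s3  s3 
 * s3   s3  s3 
(> = start, * = accepting)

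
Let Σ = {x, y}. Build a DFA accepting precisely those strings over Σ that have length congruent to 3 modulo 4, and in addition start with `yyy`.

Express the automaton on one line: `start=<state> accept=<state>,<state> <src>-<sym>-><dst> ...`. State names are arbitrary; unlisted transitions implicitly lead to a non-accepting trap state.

start=q0 accept=q6 q0-x->q1 q0-y->q2 q1-x->q3 q1-y->q3 q2-x->q3 q2-y->q4 q3-x->q5 q3-y->q5 q4-x->q5 q4-y->q6 q5-x->q7 q5-y->q7 q6-x->q8 q6-y->q8 q7-x->q1 q7-y->q1 q8-x->q9 q8-y->q9 q9-x->q10 q9-y->q10 q10-x->q6 q10-y->q6

Run two small machines in parallel and take their product. One (4 states) tracks the input length modulo 4; the other (5 states) tracks whether the input so far still matches the prefix `yyy`. Each combined state is a pair, one component from each; accept when both components accept.
With 11 states:
          x    y  
>  q0     q1   q2 
   q1     q3   q3 
   q2     q3   q4 
   q3     q5   q5 
   q4     q5   q6 
   q5     q7   q7 
 * q6     q8   q8 
   q7     q1   q1 
   q8     q9   q9 
   q9    q10  q10 
   q10    q6   q6 
(> = start, * = accepting)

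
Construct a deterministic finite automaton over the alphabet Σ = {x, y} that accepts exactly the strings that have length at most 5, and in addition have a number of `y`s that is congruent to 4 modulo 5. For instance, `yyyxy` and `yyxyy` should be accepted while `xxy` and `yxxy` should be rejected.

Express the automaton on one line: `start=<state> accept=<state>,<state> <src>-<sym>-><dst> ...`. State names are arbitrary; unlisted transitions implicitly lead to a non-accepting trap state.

Handle the two conditions separately and then intersect. One (7 states) tracks the input length, saturating at 6; the other (5 states) tracks the count of `y`s modulo 5. Each combined state is a pair, one component from each; accept when both components accept. Minimizing collapses redundant product states.
An 11-state machine:
          x    y  
>  s0     s1   s2 
   s1     s3   s4 
   s2     s4   s5 
   s3     s3   s3 
   s4     s3   s6 
   s5     s6   s7 
   s6     s3   s8 
   s7     s8   s9 
   s8     s3  s10 
 * s9    s10   s3 
 * s10    s3   s3 
(> = start, * = accepting)

start=s0 accept=s9,s10 s0-x->s1 s0-y->s2 s1-x->s3 s1-y->s4 s2-x->s4 s2-y->s5 s3-x->s3 s3-y->s3 s4-x->s3 s4-y->s6 s5-x->s6 s5-y->s7 s6-x->s3 s6-y->s8 s7-x->s8 s7-y->s9 s8-x->s3 s8-y->s10 s9-x->s10 s9-y->s3 s10-x->s3 s10-y->s3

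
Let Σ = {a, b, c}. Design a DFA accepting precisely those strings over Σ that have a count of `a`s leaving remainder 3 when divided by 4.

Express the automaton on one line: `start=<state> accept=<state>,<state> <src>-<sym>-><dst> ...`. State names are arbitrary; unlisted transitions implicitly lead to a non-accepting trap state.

The only thing that matters is how many `a`s have appeared, reduced mod 4. Use one state per residue: q0 for 0, …, q3 for 3. Reading `a` moves to the next residue; anything else stays put. q3 is accepting.
With 4 states:
        a   b   c  
>  q0   q1  q0  q0 
   q1   q2  q1  q1 
   q2   q3  q2  q2 
 * q3   q0  q3  q3 
(> = start, * = accepting)

start=q0 accept=q3 q0-a->q1 q0-b->q0 q0-c->q0 q1-a->q2 q1-b->q1 q1-c->q1 q2-a->q3 q2-b->q2 q2-c->q2 q3-a->q0 q3-b->q3 q3-c->q3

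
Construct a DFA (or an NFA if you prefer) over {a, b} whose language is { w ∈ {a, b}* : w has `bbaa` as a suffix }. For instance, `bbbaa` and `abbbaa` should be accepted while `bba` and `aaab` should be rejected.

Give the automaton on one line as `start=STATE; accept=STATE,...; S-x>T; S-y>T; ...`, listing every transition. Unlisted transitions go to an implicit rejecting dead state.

start=q0; accept=q4; q0-a>q0; q0-b>q1; q1-a>q0; q1-b>q2; q2-a>q3; q2-b>q2; q3-a>q4; q3-b>q1; q4-a>q0; q4-b>q1

Remember how much of `bbaa` the current input suffix matches. State q0 means no match yet; q1 means the last symbol is `b`; q2 means the last 2 symbols are `bb`; q3 means the last 3 symbols are `bba`; q4 means the last 4 symbols are `bbaa`. Only q4 accepts. On a mismatch, fall back to the longest proper suffix that is still a prefix of `bbaa`.
With 5 states:
        a   b  
>  q0   q0  q1 
   q1   q0  q2 
   q2   q3  q2 
   q3   q4  q1 
 * q4   q0  q1 
(> = start, * = accepting)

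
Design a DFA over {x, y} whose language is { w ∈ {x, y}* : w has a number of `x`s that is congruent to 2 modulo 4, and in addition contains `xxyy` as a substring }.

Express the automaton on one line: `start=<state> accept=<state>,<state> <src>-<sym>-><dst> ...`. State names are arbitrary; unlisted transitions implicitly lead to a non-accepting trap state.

start=q0 accept=q10 q0-x->q1 q0-y->q0 q1-x->q2 q1-y->q3 q2-x->q4 q2-y->q5 q3-x->q6 q3-y->q3 q4-x->q7 q4-y->q8 q5-x->q9 q5-y->q10 q6-x->q4 q6-y->q11 q7-x->q12 q7-y->q13 q8-x->q14 q8-y->q15 q9-x->q7 q9-y->q16 q10-x->q15 q10-y->q10 q11-x->q9 q11-y->q11 q12-x->q2 q12-y->q17 q13-x->q1 q13-y->q18 q14-x->q12 q14-y->q0 q15-x->q18 q15-y->q15 q16-x->q14 q16-y->q16 q17-x->q6 q17-y->q19 q18-x->q19 q18-y->q18 q19-x->q10 q19-y->q19

Run two small machines in parallel and take their product. One (4 states) tracks the count of `x`s modulo 4; the other (5 states) tracks whether and how much of `xxyy` has been seen. Each combined state is a pair, one component from each; accept when both components accept.
With 20 states:
          x    y  
>  q0     q1   q0 
   q1     q2   q3 
   q2     q4   q5 
   q3     q6   q3 
   q4     q7   q8 
   q5     q9  q10 
   q6     q4  q11 
   q7    q12  q13 
   q8    q14  q15 
   q9     q7  q16 
 * q10   q15  q10 
   q11    q9  q11 
   q12    q2  q17 
   q13    q1  q18 
   q14   q12   q0 
   q15   q18  q15 
   q16   q14  q16 
   q17    q6  q19 
   q18   q19  q18 
   q19   q10  q19 
(> = start, * = accepting)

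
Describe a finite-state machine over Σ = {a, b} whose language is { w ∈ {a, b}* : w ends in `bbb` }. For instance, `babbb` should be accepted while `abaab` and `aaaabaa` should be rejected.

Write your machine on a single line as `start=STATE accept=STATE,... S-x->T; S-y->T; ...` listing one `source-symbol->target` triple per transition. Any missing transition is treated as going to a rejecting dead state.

start=q0; accept=q3; q0-a->q0; q0-b->q1; q1-a->q0; q1-b->q2; q2-a->q0; q2-b->q3; q3-a->q0; q3-b->q3

Remember how much of `bbb` the current input suffix matches. State q0 means no match yet; q1 means the last symbol is `b`; q2 means the last 2 symbols are `bb`; q3 means the last 3 symbols are `bbb`. Only q3 accepts. On a mismatch, fall back to the longest proper suffix that is still a prefix of `bbb`.
A 4-state machine:
        a   b  
>  q0   q0  q1 
   q1   q0  q2 
   q2   q0  q3 
 * q3   q0  q3 
(> = start, * = accepting)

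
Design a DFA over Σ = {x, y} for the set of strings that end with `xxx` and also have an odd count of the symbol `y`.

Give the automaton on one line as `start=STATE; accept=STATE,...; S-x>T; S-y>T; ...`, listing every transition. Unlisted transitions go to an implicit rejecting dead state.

Handle the two conditions separately and then intersect. The first has 4 states tracking how much of the suffix `xxx` has currently been matched; the second has 2 states tracking the count of `y`s modulo 2. A product state is a pair (one from each), accepting exactly when both do. After merging equivalent states the machine shrinks.
With 5 states:
        x   y  
>  S0   S0  S1 
   S1   S2  S0 
   S2   S3  S0 
   S3   S4  S0 
 * S4   S4  S0 
(> = start, * = accepting)

start=S0; accept=S4; S0-x>S0; S0-y>S1; S1-x>S2; S1-y>S0; S2-x>S3; S2-y>S0; S3-x>S4; S3-y>S0; S4-x>S4; S4-y>S0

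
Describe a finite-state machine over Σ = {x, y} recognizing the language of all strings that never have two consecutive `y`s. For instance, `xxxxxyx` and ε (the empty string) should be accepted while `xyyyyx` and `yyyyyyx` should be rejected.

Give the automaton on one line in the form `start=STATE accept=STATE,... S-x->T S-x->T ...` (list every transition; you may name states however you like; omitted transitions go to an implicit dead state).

start=s0 accept=s0,s1 s0-x->s0 s0-y->s1 s1-x->s0 s1-y->s2 s2-x->s2 s2-y->s2

This is the complement of 'contains `yy`'. Use the same substring-matching states — s0 through s2 holding how much of `yy` has just been matched — but flip the accepting set: everything except the trap s2 accepts.
        x   y  
>* s0   s0  s1 
 * s1   s0  s2 
   s2   s2  s2 
(> = start, * = accepting)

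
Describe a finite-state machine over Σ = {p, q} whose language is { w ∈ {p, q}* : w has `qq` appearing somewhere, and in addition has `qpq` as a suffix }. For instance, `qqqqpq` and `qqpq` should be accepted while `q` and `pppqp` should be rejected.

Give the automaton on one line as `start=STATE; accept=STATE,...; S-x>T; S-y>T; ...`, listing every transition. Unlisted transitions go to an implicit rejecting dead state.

start=S0; accept=S5; S0-p>S0; S0-q>S1; S1-p>S0; S1-q>S2; S2-p>S3; S2-q>S2; S3-p>S4; S3-q>S5; S4-p>S4; S4-q>S2; S5-p>S3; S5-q>S2

Run two small machines in parallel and take their product. One (3 states) tracks whether and how much of `qq` has been seen; the other (4 states) tracks how much of the suffix `qpq` has currently been matched. Each combined state is a pair, one component from each; accept when both components accept. After merging equivalent states the machine shrinks.
With 6 states:
        p   q  
>  S0   S0  S1 
   S1   S0  S2 
   S2   S3  S2 
   S3   S4  S5 
   S4   S4  S2 
 * S5   S3  S2 
(> = start, * = accepting)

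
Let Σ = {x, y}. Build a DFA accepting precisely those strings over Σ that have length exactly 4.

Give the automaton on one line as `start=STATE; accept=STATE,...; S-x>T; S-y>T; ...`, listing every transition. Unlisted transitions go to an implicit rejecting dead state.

Count input length up to 5: every symbol moves from q0 toward q5, which means 'more than 4' and absorbs. Accept from {q4}.
6 states suffice.
        x   y  
>  q0   q1  q1 
   q1   q2  q2 
   q2   q3  q3 
   q3   q4  q4 
 * q4   q5  q5 
   q5   q5  q5 
(> = start, * = accepting)

start=q0; accept=q4; q0-x>q1; q0-y>q1; q1-x>q2; q1-y>q2; q2-x>q3; q2-y>q3; q3-x>q4; q3-y>q4; q4-x>q5; q4-y>q5; q5-x>q5; q5-y>q5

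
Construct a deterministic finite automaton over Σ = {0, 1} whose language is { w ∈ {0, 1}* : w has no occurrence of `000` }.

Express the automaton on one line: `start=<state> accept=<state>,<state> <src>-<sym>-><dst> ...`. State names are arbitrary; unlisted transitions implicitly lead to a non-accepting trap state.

start=A accept=A,B,C A-0->B A-1->A B-0->C B-1->A C-0->D C-1->A D-0->D D-1->D

This is the complement of 'contains `000`'. Use the same substring-matching states — A through D holding how much of `000` has just been matched — but flip the accepting set: everything except the trap D accepts.
4 states suffice.
       0  1 
>* A   B  A 
 * B   C  A 
 * C   D  A 
   D   D  D 
(> = start, * = accepting)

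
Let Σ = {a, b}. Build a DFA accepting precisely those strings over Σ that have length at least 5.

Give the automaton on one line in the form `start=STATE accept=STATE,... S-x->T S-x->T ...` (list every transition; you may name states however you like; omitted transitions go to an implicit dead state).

start=S0 accept=S5,S6 S0-a->S1 S0-b->S1 S1-a->S2 S1-b->S2 S2-a->S3 S2-b->S3 S3-a->S4 S3-b->S4 S4-a->S5 S4-b->S5 S5-a->S6 S5-b->S6 S6-a->S6 S6-b->S6

Count input length up to 6: every symbol moves from S0 toward S6, which means 'more than 5' and absorbs. Accept from {S5, S6}.
7 states suffice.
        a   b  
>  S0   S1  S1 
   S1   S2  S2 
   S2   S3  S3 
   S3   S4  S4 
   S4   S5  S5 
 * S5   S6  S6 
 * S6   S6  S6 
(> = start, * = accepting)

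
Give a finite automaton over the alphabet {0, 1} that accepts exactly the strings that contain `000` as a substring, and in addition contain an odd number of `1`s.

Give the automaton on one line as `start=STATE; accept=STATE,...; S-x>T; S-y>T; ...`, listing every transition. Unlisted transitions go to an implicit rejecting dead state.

Handle the two conditions separately and then intersect. The first has 4 states tracking whether and how much of `000` has been seen; the second has 2 states tracking the count of `1`s modulo 2. A product state is a pair (one from each), accepting exactly when both do.
        0   1  
>  q0   q1  q2 
   q1   q3  q2 
   q2   q4  q0 
   q3   q5  q2 
   q4   q6  q0 
   q5   q5  q7 
   q6   q7  q0 
 * q7   q7  q5 
(> = start, * = accepting)

start=q0; accept=q7; q0-0>q1; q0-1>q2; q1-0>q3; q1-1>q2; q2-0>q4; q2-1>q0; q3-0>q5; q3-1>q2; q4-0>q6; q4-1>q0; q5-0>q5; q5-1>q7; q6-0>q7; q6-1>q0; q7-0>q7; q7-1>q5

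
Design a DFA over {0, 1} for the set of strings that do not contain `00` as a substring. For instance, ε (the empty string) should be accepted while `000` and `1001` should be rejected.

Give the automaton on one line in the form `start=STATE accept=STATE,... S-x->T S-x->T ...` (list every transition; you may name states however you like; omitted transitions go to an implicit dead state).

start=S0 accept=S0,S1 S0-0->S1 S0-1->S0 S1-0->S2 S1-1->S0 S2-0->S2 S2-1->S2

This is the complement of 'contains `00`'. Use the same substring-matching states — S0 through S2 holding how much of `00` has just been matched — but flip the accepting set: everything except the trap S2 accepts.
With 3 states:
        0   1  
>* S0   S1  S0 
 * S1   S2  S0 
   S2   S2  S2 
(> = start, * = accepting)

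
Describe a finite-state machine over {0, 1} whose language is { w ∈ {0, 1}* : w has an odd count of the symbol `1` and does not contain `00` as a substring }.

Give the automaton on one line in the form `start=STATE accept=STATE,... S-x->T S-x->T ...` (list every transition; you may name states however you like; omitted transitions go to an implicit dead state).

start=q0 accept=q2,q4 q0-0->q1 q0-1->q2 q1-0->q3 q1-1->q2 q2-0->q4 q2-1->q0 q3-0->q3 q3-1->q3 q4-0->q3 q4-1->q0

Handle the two conditions separately and then intersect. The first has 2 states tracking the count of `1`s modulo 2; the second has 3 states tracking partial matches of the forbidden pattern `00`. A product state is a pair (one from each), accepting exactly when both do. Minimizing collapses redundant product states.
        0   1  
>  q0   q1  q2 
   q1   q3  q2 
 * q2   q4  q0 
   q3   q3  q3 
 * q4   q3  q0 
(> = start, * = accepting)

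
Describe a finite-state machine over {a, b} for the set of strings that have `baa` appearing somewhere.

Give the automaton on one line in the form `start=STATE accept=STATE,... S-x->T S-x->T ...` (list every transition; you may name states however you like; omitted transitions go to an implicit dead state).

start=s0 accept=s3 s0-a->s0 s0-b->s1 s1-a->s2 s1-b->s1 s2-a->s3 s2-b->s1 s3-a->s3 s3-b->s3

Track how much of `baa` has been matched so far: state s0 is no progress, s3 is the absorbing accept state reached once `baa` has occurred. Intermediate states record partial matches; on a mismatch, fall back to the longest reusable overlap.
With 4 states:
        a   b  
>  s0   s0  s1 
   s1   s2  s1 
   s2   s3  s1 
 * s3   s3  s3 
(> = start, * = accepting)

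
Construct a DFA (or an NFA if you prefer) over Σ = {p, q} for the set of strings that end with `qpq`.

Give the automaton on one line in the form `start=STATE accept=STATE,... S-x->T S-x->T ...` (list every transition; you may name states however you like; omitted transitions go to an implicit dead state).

Remember how much of `qpq` the current input suffix matches. State s0 means no match yet; s1 means the last symbol is `q`; s2 means the last 2 symbols are `qp`; s3 means the last 3 symbols are `qpq`. Only s3 accepts. On a mismatch, fall back to the longest proper suffix that is still a prefix of `qpq`.
With 4 states:
        p   q  
>  s0   s0  s1 
   s1   s2  s1 
   s2   s0  s3 
 * s3   s2  s1 
(> = start, * = accepting)

start=s0 accept=s3 s0-p->s0 s0-q->s1 s1-p->s2 s1-q->s1 s2-p->s0 s2-q->s3 s3-p->s2 s3-q->s1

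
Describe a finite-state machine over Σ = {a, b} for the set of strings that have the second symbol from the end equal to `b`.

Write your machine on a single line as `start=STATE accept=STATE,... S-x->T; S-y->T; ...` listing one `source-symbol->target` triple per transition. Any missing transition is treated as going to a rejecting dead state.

Because acceptance depends on a position counted from the end, the machine has to buffer the most recent 2 symbols. Make each state the string of the last up-to-2 symbols read; on input `x` shift the window left and append `x`. Accept when the buffered window has length 2 and begins with `b`.
With 7 states:
        a   b  
>  q0   q1  q2 
   q1   q3  q4 
   q2   q5  q6 
   q3   q3  q4 
   q4   q5  q6 
 * q5   q3  q4 
 * q6   q5  q6 
(> = start, * = accepting)

start=q0; accept=q5,q6; q0-a->q1; q0-b->q2; q1-a->q3; q1-b->q4; q2-a->q5; q2-b->q6; q3-a->q3; q3-b->q4; q4-a->q5; q4-b->q6; q5-a->q3; q5-b->q4; q6-a->q5; q6-b->q6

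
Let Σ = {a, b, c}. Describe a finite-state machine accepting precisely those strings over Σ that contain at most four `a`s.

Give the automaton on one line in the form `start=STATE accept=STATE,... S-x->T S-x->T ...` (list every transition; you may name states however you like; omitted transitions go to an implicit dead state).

start=q0 accept=q0,q1,q2,q3,q4 q0-a->q1 q0-b->q0 q0-c->q0 q1-a->q2 q1-b->q1 q1-c->q1 q2-a->q3 q2-b->q2 q2-c->q2 q3-a->q4 q3-b->q3 q3-c->q3 q4-a->q5 q4-b->q4 q4-c->q4 q5-a->q5 q5-b->q5 q5-c->q5

Only the number of `a`s matters, and only up to 5. Make a chain q0 → q1 → q2 → q3 → q4 → q5 advanced by each `a` (with q5 absorbing); every other symbol self-loops. The accepting set is {q0, q1, q2, q3, q4}.
A 6-state machine:
        a   b   c  
>* q0   q1  q0  q0 
 * q1   q2  q1  q1 
 * q2   q3  q2  q2 
 * q3   q4  q3  q3 
 * q4   q5  q4  q4 
   q5   q5  q5  q5 
(> = start, * = accepting)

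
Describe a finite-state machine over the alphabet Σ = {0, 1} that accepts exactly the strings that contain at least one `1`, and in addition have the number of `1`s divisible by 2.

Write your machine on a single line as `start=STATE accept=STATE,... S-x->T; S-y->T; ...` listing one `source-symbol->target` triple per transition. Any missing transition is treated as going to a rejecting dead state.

start=s0; accept=s2; s0-0->s0; s0-1->s1; s1-0->s1; s1-1->s2; s2-0->s2; s2-1->s1

Run two small machines in parallel and take their product. One (3 states) tracks the count of `1`s, saturating at 2; the other (2 states) tracks the count of `1`s modulo 2. Each combined state is a pair, one component from each; accept when both components accept. Equivalent product states are then merged.
A 3-state machine:
        0   1  
>  s0   s0  s1 
   s1   s1  s2 
 * s2   s2  s1 
(> = start, * = accepting)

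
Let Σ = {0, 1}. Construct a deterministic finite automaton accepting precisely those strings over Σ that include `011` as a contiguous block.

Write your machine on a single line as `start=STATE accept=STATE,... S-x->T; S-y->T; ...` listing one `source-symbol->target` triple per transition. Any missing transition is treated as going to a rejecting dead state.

Track how much of `011` has been matched so far: state q0 is no progress, q3 is the absorbing accept state reached once `011` has occurred. Intermediate states record partial matches; on a mismatch, fall back to the longest reusable overlap.
        0   1  
>  q0   q1  q0 
   q1   q1  q2 
   q2   q1  q3 
 * q3   q3  q3 
(> = start, * = accepting)

start=q0; accept=q3; q0-0->q1; q0-1->q0; q1-0->q1; q1-1->q2; q2-0->q1; q2-1->q3; q3-0->q3; q3-1->q3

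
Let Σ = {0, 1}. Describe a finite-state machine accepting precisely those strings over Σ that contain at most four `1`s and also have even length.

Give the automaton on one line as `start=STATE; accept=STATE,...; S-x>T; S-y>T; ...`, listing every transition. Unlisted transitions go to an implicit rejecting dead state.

Build one automaton per condition and run them in lockstep. One (6 states) tracks the count of `1`s, saturating at 5; the other (2 states) tracks the input length modulo 2. Each combined state is a pair, one component from each; accept when both components accept.
          0    1  
>* q0     q1   q2 
   q1     q0   q3 
   q2     q3   q4 
 * q3     q2   q5 
 * q4     q5   q6 
   q5     q4   q7 
   q6     q7   q8 
 * q7     q6   q9 
 * q8     q9  q10 
   q9     q8  q11 
   q10   q11  q11 
   q11   q10  q10 
(> = start, * = accepting)

start=q0; accept=q0,q3,q4,q7,q8; q0-0>q1; q0-1>q2; q1-0>q0; q1-1>q3; q2-0>q3; q2-1>q4; q3-0>q2; q3-1>q5; q4-0>q5; q4-1>q6; q5-0>q4; q5-1>q7; q6-0>q7; q6-1>q8; q7-0>q6; q7-1>q9; q8-0>q9; q8-1>q10; q9-0>q8; q9-1>q11; q10-0>q11; q10-1>q11; q11-0>q10; q11-1>q10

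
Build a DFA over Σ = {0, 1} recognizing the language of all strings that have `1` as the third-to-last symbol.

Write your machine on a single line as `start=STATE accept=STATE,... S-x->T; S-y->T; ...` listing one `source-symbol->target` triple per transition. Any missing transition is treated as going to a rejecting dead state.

start=q0; accept=q11,q12,q13,q14; q0-0->q1; q0-1->q2; q1-0->q3; q1-1->q4; q2-0->q5; q2-1->q6; q3-0->q7; q3-1->q8; q4-0->q9; q4-1->q10; q5-0->q11; q5-1->q12; q6-0->q13; q6-1->q14; q7-0->q7; q7-1->q8; q8-0->q9; q8-1->q10; q9-0->q11; q9-1->q12; q10-0->q13; q10-1->q14; q11-0->q7; q11-1->q8; q12-0->q9; q12-1->q10; q13-0->q11; q13-1->q12; q14-0->q13; q14-1->q14

A DFA must remember the last 3 symbols (since which symbol is third-to-last isn't known until the input ends). Use one state per possible window of the last ≤3 symbols; accept from those whose window starts with `1`.
          0    1  
>  q0     q1   q2 
   q1     q3   q4 
   q2     q5   q6 
   q3     q7   q8 
   q4     q9  q10 
   q5    q11  q12 
   q6    q13  q14 
   q7     q7   q8 
   q8     q9  q10 
   q9    q11  q12 
   q10   q13  q14 
 * q11    q7   q8 
 * q12    q9  q10 
 * q13   q11  q12 
 * q14   q13  q14 
(> = start, * = accepting)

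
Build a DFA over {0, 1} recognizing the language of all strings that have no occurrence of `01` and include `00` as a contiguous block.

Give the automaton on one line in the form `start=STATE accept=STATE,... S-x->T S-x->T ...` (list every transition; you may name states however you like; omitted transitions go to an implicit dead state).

start=q0 accept=q2 q0-0->q1 q0-1->q0 q1-0->q2 q1-1->q3 q2-0->q2 q2-1->q4 q3-0->q5 q3-1->q3 q4-0->q4 q4-1->q4 q5-0->q4 q5-1->q3

Build one automaton per condition and run them in lockstep. The first has 3 states tracking partial matches of the forbidden pattern `01`; the second has 3 states tracking whether and how much of `00` has been seen. A product state is a pair (one from each), accepting exactly when both do.
With 6 states:
        0   1  
>  q0   q1  q0 
   q1   q2  q3 
 * q2   q2  q4 
   q3   q5  q3 
   q4   q4  q4 
   q5   q4  q3 
(> = start, * = accepting)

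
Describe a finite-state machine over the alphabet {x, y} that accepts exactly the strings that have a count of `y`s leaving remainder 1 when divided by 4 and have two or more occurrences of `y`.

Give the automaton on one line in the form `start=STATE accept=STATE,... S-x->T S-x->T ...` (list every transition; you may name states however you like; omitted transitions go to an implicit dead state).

Build one automaton per condition and run them in lockstep. The first has 4 states tracking the count of `y`s modulo 4; the second has 4 states tracking the count of `y`s, saturating at 3. A product state is a pair (one from each), accepting exactly when both do.
        x   y  
>  s0   s0  s1 
   s1   s1  s2 
   s2   s2  s3 
   s3   s3  s4 
   s4   s4  s5 
 * s5   s5  s6 
   s6   s6  s3 
(> = start, * = accepting)

start=s0 accept=s5 s0-x->s0 s0-y->s1 s1-x->s1 s1-y->s2 s2-x->s2 s2-y->s3 s3-x->s3 s3-y->s4 s4-x->s4 s4-y->s5 s5-x->s5 s5-y->s6 s6-x->s6 s6-y->s3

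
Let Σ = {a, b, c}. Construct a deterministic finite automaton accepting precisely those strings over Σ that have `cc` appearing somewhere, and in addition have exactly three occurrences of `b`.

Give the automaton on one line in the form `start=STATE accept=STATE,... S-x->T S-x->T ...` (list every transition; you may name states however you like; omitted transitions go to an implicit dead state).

Run two small machines in parallel and take their product. One (3 states) tracks whether and how much of `cc` has been seen; the other (5 states) tracks the count of `b`s, saturating at 4. Each combined state is a pair, one component from each; accept when both components accept. After merging equivalent states the machine shrinks.
With 13 states:
          a    b    c  
>  q0     q0   q1   q2 
   q1     q1   q3   q4 
   q2     q0   q1   q5 
   q3     q3   q6   q7 
   q4     q1   q3   q8 
   q5     q5   q8   q5 
   q6     q6   q9  q10 
   q7     q3   q6  q11 
   q8     q8  q11   q8 
   q9     q9   q9   q9 
   q10    q6   q9  q12 
   q11   q11  q12  q11 
 * q12   q12   q9  q12 
(> = start, * = accepting)

start=q0 accept=q12 q0-a->q0 q0-b->q1 q0-c->q2 q1-a->q1 q1-b->q3 q1-c->q4 q2-a->q0 q2-b->q1 q2-c->q5 q3-a->q3 q3-b->q6 q3-c->q7 q4-a->q1 q4-b->q3 q4-c->q8 q5-a->q5 q5-b->q8 q5-c->q5 q6-a->q6 q6-b->q9 q6-c->q10 q7-a->q3 q7-b->q6 q7-c->q11 q8-a->q8 q8-b->q11 q8-c->q8 q9-a->q9 q9-b->q9 q9-c->q9 q10-a->q6 q10-b->q9 q10-c->q12 q11-a->q11 q11-b->q12 q11-c->q11 q12-a->q12 q12-b->q9 q12-c->q12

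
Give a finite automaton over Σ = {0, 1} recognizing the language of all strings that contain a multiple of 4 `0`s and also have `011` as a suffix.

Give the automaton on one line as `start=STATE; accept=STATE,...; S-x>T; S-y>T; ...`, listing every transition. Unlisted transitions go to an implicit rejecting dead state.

start=A; accept=G; A-0>B; A-1>A; B-0>C; B-1>B; C-0>D; C-1>C; D-0>E; D-1>D; E-0>B; E-1>F; F-0>B; F-1>G; G-0>B; G-1>A

Run two small machines in parallel and take their product. The first has 4 states tracking the count of `0`s modulo 4; the second has 4 states tracking how much of the suffix `011` has currently been matched. A product state is a pair (one from each), accepting exactly when both do. Equivalent product states are then merged.
7 states suffice.
       0  1 
>  A   B  A 
   B   C  B 
   C   D  C 
   D   E  D 
   E   B  F 
   F   B  G 
 * G   B  A 
(> = start, * = accepting)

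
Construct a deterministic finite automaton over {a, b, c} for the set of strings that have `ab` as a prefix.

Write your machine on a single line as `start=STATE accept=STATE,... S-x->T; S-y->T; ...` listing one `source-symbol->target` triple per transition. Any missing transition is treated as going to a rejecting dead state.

start=S0; accept=S2; S0-a->S1; S0-b->S3; S0-c->S3; S1-a->S3; S1-b->S2; S1-c->S3; S2-a->S2; S2-b->S2; S2-c->S2; S3-a->S3; S3-b->S3; S3-c->S3

Check the first 2 symbols one by one: S0 through S1 record how many have matched `ab` so far; any wrong symbol goes to the dead state S3. After all 2 match we enter the accepting sink S2.
With 4 states:
        a   b   c  
>  S0   S1  S3  S3 
   S1   S3  S2  S3 
 * S2   S2  S2  S2 
   S3   S3  S3  S3 
(> = start, * = accepting)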